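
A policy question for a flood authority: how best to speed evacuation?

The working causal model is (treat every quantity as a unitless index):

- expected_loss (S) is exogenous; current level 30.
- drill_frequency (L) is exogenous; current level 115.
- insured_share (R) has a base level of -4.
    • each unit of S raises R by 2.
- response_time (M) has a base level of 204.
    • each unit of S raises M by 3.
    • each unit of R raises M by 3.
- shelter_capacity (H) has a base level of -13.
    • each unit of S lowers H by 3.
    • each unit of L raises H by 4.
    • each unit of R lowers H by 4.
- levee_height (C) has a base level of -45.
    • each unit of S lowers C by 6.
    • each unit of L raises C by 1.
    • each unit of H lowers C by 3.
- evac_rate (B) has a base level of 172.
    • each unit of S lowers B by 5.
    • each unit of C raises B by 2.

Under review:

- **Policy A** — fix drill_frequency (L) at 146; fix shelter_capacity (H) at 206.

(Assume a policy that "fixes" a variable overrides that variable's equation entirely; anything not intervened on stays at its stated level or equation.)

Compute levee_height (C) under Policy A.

Policy A (L := 146, H := 206):
  S = 30
  L = 146
  R = -4 + 2·30 = 56
  H = 206
  C = -45 − 6·30 + 146 − 3·206 = -697

-697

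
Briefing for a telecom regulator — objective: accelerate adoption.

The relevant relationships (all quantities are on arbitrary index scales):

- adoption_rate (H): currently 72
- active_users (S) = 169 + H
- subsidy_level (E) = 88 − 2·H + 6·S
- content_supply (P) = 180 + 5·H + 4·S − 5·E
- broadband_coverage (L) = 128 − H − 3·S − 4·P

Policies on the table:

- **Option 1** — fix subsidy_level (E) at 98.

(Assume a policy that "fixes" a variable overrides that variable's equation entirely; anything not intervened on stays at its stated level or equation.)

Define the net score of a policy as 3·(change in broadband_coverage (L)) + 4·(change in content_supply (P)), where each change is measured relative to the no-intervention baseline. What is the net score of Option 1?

-51680

Baseline:
  H = 72
  S = 169 + 72 = 241
  E = 88 − 2·72 + 6·241 = 1390
  P = 180 + 5·72 + 4·241 − 5·1390 = -5446
  L = 128 − 72 − 3·241 − 4·(-5446) = 21117
Option 1 (E := 98):
  H = 72
  S = 169 + 72 = 241
  E = 98
  P = 180 + 5·72 + 4·241 − 5·98 = 1014
  L = 128 − 72 − 3·241 − 4·1014 = -4723
ΔL = -4723 − 21117 = -25840; ΔP = 1014 − (-5446) = 6460
Score = 3·(-25840) + 4·6460 = -51680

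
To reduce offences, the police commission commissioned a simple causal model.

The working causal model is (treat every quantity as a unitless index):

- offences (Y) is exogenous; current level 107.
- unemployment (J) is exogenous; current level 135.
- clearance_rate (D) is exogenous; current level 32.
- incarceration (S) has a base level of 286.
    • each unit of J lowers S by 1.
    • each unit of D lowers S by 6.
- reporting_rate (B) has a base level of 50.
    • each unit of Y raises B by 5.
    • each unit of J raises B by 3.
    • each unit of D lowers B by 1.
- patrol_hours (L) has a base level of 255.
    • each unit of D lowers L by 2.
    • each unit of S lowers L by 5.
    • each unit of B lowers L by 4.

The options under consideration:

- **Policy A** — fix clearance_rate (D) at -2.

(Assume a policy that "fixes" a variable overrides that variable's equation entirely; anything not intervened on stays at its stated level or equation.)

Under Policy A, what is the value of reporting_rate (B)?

Policy A (D := -2):
  Y = 107
  J = 135
  D = -2
  B = 50 + 5·107 + 3·135 − (-2) = 992

992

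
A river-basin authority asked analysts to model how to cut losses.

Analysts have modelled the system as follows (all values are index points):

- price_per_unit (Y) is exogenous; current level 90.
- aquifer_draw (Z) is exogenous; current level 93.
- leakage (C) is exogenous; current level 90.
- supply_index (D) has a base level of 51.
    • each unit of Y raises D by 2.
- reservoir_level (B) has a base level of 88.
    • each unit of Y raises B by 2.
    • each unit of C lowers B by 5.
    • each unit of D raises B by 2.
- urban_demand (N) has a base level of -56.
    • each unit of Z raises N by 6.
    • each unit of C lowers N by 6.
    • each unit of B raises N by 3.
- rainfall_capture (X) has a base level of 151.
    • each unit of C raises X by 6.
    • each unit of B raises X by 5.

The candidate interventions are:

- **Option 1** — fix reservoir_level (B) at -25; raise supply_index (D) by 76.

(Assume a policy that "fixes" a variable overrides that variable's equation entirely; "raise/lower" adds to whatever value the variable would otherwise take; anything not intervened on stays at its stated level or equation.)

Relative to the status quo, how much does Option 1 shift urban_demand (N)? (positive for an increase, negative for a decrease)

-915

Baseline:
  Y = 90
  Z = 93
  C = 90
  D = 51 + 2·90 = 231
  B = 88 + 2·90 − 5·90 + 2·231 = 280
  N = -56 + 6·93 − 6·90 + 3·280 = 802
Option 1 (B := -25, D + 76):
  Y = 90
  Z = 93
  C = 90
  D = 51 + 2·90 (+76 from intervention) = 307
  B = -25
  N = -56 + 6·93 − 6·90 + 3·(-25) = -113
Change in N: -113 − 802 = -915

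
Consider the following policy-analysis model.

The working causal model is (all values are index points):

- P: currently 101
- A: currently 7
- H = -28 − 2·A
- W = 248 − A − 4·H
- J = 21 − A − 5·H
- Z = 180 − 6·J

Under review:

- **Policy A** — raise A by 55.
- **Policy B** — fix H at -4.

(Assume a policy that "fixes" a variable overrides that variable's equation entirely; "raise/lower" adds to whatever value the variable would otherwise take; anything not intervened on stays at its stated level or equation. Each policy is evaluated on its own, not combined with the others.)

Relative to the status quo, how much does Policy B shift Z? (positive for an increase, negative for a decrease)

1140

Baseline:
  A = 7
  H = -28 − 2·7 = -42
  J = 21 − 7 − 5·(-42) = 224
  Z = 180 − 6·224 = -1164
Policy B (H := -4):
  A = 7
  H = -4
  J = 21 − 7 − 5·(-4) = 34
  Z = 180 − 6·34 = -24
Change in Z: -24 − (-1164) = 1140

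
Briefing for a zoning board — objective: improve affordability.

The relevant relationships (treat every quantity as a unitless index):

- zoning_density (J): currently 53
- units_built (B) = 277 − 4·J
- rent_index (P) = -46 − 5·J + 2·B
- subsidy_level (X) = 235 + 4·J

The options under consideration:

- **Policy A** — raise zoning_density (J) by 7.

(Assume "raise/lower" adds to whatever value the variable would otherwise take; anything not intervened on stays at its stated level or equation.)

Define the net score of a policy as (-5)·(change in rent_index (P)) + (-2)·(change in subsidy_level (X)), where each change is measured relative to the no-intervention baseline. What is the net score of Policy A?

Baseline:
  J = 53
  B = 277 − 4·53 = 65
  P = -46 − 5·53 + 2·65 = -181
  X = 235 + 4·53 = 447
Policy A (J + 7):
  J = 53 + 7 = 60
  B = 277 − 4·60 = 37
  P = -46 − 5·60 + 2·37 = -272
  X = 235 + 4·60 = 475
ΔP = -272 − (-181) = -91; ΔX = 475 − 447 = 28
Score = (-5)·(-91) + (-2)·28 = 399

399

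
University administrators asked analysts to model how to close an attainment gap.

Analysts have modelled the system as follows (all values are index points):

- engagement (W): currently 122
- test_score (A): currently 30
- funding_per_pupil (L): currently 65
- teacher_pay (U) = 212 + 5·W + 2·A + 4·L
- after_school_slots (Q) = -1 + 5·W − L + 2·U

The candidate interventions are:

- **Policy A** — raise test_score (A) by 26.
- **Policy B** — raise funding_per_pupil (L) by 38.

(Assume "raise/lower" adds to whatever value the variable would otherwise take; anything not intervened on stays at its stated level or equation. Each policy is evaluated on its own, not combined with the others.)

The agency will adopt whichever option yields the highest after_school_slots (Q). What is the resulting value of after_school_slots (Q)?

3094

Policy A (A + 26):
  W = 122
  A = 30 + 26 = 56
  L = 65
  U = 212 + 5·122 + 2·56 + 4·65 = 1194
  Q = -1 + 5·122 − 65 + 2·1194 = 2932
Policy B (L + 38):
  W = 122
  A = 30
  L = 65 + 38 = 103
  U = 212 + 5·122 + 2·30 + 4·103 = 1294
  Q = -1 + 5·122 − 103 + 2·1294 = 3094
Comparing — Policy A: Q=2932, Policy B: Q=3094. Highest is 3094 (Policy B).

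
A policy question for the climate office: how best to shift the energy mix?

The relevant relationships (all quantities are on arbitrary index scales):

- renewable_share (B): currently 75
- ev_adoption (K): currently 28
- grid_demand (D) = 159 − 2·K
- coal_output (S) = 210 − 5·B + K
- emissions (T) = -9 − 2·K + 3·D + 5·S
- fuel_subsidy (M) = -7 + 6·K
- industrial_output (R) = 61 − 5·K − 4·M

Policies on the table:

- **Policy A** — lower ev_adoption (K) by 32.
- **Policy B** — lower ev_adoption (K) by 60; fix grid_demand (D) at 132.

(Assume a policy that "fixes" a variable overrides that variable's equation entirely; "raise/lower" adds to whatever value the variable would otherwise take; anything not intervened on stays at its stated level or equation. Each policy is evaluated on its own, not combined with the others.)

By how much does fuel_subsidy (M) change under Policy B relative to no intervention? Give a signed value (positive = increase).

-360

Baseline:
  K = 28
  M = -7 + 6·28 = 161
Policy B (K − 60, D := 132):
  K = 28 − 60 = -32
  M = -7 + 6·(-32) = -199
Change in M: -199 − 161 = -360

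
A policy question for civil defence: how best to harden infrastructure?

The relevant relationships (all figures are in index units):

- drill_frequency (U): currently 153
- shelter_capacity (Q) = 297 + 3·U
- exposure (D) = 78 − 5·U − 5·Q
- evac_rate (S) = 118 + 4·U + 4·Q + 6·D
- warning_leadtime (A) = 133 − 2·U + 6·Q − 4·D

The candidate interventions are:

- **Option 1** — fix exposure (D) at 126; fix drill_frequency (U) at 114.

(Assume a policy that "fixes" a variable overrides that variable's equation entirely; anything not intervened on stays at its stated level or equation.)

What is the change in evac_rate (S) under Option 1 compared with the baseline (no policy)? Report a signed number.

26934

Baseline:
  U = 153
  Q = 297 + 3·153 = 756
  D = 78 − 5·153 − 5·756 = -4467
  S = 118 + 4·153 + 4·756 + 6·(-4467) = -23048
Option 1 (D := 126, U := 114):
  U = 114
  Q = 297 + 3·114 = 639
  D = 126
  S = 118 + 4·114 + 4·639 + 6·126 = 3886
Change in S: 3886 − (-23048) = 26934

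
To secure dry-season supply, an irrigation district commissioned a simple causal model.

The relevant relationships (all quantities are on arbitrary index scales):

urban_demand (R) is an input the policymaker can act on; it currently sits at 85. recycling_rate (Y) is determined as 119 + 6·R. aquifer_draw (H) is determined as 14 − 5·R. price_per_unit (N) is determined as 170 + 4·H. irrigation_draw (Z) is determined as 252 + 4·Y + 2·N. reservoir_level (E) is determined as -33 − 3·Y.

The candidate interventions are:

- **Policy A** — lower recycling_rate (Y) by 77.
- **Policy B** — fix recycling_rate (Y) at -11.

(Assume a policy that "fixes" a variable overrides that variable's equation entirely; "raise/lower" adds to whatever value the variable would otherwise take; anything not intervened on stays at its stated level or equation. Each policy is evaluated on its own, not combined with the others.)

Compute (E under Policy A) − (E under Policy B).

Policy A (Y − 77):
  R = 85
  Y = 119 + 6·85 (−77 from intervention) = 552
  E = -33 − 3·552 = -1689
Policy B (Y := -11):
  R = 85
  Y = -11
  E = -33 − 3·(-11) = 0
E: -1689 − 0 = -1689

-1689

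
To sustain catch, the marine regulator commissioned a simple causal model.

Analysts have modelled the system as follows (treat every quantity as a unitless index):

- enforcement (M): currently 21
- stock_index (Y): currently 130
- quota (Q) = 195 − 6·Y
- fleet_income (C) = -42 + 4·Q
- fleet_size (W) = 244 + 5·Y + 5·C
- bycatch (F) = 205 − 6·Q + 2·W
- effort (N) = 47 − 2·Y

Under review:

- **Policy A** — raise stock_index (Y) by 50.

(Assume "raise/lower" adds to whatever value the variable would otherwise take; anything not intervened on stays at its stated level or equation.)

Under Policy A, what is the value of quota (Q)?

Policy A (Y + 50):
  Y = 130 + 50 = 180
  Q = 195 − 6·180 = -885

-885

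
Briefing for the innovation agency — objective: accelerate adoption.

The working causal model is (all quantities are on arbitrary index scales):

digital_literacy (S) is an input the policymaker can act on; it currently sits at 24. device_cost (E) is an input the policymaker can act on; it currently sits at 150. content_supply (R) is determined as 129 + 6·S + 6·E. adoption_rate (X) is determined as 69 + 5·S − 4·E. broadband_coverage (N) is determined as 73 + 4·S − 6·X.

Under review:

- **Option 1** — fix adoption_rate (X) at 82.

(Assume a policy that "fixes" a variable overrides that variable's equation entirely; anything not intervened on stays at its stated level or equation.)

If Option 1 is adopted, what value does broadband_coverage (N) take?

-323

Option 1 (X := 82):
  S = 24
  E = 150
  X = 82
  N = 73 + 4·24 − 6·82 = -323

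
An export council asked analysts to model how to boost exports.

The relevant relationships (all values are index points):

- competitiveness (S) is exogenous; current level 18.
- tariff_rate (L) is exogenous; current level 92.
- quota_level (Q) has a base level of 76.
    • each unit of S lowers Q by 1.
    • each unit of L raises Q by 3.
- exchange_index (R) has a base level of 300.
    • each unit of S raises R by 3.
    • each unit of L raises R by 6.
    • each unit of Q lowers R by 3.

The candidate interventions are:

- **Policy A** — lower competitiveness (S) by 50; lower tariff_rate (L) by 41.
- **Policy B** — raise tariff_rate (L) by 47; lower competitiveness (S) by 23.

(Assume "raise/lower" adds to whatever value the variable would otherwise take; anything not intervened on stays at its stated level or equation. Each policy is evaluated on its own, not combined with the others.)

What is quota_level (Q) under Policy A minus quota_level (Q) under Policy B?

-237

Policy A (S − 50, L − 41):
  S = 18 − 50 = -32
  L = 92 − 41 = 51
  Q = 76 − (-32) + 3·51 = 261
Policy B (L + 47, S − 23):
  S = 18 − 23 = -5
  L = 92 + 47 = 139
  Q = 76 − (-5) + 3·139 = 498
Q: 261 − 498 = -237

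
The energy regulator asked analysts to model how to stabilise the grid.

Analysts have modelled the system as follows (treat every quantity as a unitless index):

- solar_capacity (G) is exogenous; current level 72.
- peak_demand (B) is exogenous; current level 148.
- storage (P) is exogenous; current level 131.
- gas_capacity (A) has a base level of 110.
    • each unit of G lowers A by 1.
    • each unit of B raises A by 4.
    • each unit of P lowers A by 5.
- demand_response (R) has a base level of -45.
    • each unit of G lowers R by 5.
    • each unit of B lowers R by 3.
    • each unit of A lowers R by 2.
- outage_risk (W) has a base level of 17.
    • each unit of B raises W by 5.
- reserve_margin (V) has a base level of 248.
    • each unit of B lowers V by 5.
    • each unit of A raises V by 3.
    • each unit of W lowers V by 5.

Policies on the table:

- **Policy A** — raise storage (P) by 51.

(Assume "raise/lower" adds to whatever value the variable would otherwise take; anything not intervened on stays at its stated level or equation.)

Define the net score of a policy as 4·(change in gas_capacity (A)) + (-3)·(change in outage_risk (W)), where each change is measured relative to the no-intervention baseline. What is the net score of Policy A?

Baseline:
  G = 72
  B = 148
  P = 131
  A = 110 − 72 + 4·148 − 5·131 = -25
  W = 17 + 5·148 = 757
Policy A (P + 51):
  G = 72
  B = 148
  P = 131 + 51 = 182
  A = 110 − 72 + 4·148 − 5·182 = -280
  W = 17 + 5·148 = 757
ΔA = -280 − (-25) = -255; ΔW = 757 − 757 = 0
Score = 4·(-255) + (-3)·0 = -1020

-1020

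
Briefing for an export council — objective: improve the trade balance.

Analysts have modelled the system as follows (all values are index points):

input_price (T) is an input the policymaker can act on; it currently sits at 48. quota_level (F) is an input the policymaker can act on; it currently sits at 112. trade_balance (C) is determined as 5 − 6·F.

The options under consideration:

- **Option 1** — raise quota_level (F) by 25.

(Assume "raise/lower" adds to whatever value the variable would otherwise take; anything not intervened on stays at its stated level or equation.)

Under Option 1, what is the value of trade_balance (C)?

Option 1 (F + 25):
  F = 112 + 25 = 137
  C = 5 − 6·137 = -817

-817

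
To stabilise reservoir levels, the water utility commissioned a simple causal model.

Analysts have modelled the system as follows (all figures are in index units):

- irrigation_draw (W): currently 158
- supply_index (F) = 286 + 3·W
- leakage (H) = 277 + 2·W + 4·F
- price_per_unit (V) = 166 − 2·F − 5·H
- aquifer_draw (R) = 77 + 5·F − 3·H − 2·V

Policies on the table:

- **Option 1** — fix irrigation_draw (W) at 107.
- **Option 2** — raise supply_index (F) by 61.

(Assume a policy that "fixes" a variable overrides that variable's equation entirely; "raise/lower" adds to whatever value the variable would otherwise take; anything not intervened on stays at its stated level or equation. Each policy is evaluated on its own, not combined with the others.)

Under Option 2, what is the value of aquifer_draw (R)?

Option 2 (F + 61):
  W = 158
  F = 286 + 3·158 (+61 from intervention) = 821
  H = 277 + 2·158 + 4·821 = 3877
  V = 166 − 2·821 − 5·3877 = -20861
  R = 77 + 5·821 − 3·3877 − 2·(-20861) = 34273

34273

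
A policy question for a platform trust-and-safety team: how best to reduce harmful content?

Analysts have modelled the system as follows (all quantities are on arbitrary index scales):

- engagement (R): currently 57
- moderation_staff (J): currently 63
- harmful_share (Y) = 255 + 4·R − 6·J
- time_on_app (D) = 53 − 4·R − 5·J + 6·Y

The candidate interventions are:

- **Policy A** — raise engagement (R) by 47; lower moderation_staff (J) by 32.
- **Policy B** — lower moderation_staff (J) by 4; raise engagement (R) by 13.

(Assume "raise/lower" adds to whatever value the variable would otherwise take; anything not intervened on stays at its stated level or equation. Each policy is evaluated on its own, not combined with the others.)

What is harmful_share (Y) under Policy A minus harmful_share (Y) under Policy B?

Policy A (R + 47, J − 32):
  R = 57 + 47 = 104
  J = 63 − 32 = 31
  Y = 255 + 4·104 − 6·31 = 485
Policy B (J − 4, R + 13):
  R = 57 + 13 = 70
  J = 63 − 4 = 59
  Y = 255 + 4·70 − 6·59 = 181
Y: 485 − 181 = 304

304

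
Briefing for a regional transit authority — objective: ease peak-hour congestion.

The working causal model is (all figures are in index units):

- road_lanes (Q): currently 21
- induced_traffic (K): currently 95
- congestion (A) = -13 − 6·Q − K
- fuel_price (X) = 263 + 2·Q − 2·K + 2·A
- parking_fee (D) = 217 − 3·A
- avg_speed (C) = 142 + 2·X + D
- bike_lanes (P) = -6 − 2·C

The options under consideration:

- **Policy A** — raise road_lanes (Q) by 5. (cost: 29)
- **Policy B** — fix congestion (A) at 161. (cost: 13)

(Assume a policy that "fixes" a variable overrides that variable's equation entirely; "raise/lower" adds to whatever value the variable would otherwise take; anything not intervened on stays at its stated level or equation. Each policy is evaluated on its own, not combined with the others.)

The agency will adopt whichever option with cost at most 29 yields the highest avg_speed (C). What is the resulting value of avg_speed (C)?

750

Policy A (Q + 5):
  Q = 21 + 5 = 26
  K = 95
  A = -13 − 6·26 − 95 = -264
  X = 263 + 2·26 − 2·95 + 2·(-264) = -403
  D = 217 − 3·(-264) = 1009
  C = 142 + 2·(-403) + 1009 = 345
Policy B (A := 161):
  Q = 21
  K = 95
  A = 161
  X = 263 + 2·21 − 2·95 + 2·161 = 437
  D = 217 − 3·161 = -266
  C = 142 + 2·437 + (-266) = 750
Comparing — Policy A: C=345, Policy B: C=750. Highest is 750 (Policy B).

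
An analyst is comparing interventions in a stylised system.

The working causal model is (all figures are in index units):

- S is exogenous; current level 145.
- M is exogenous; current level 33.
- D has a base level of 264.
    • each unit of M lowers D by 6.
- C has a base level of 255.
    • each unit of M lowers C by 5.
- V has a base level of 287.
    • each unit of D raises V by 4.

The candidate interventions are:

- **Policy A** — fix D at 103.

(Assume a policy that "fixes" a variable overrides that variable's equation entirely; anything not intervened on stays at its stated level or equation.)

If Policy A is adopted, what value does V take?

Policy A (D := 103):
  M = 33
  D = 103
  V = 287 + 4·103 = 699

699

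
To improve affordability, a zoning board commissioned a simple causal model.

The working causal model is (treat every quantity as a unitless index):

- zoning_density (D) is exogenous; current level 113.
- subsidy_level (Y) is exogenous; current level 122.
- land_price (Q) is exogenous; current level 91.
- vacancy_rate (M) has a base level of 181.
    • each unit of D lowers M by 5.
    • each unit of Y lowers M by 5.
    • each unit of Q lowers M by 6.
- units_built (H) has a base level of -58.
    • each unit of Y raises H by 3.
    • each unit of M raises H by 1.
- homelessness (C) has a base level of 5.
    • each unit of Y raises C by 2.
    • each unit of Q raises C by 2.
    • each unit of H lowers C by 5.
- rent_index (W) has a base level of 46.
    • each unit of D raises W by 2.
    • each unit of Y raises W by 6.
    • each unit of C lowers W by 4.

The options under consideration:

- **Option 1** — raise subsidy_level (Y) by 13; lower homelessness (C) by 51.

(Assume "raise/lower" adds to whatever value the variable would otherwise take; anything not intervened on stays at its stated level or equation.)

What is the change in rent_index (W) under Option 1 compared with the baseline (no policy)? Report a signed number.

Baseline:
  D = 113
  Y = 122
  Q = 91
  M = 181 − 5·113 − 5·122 − 6·91 = -1540
  H = -58 + 3·122 + (-1540) = -1232
  C = 5 + 2·122 + 2·91 − 5·(-1232) = 6591
  W = 46 + 2·113 + 6·122 − 4·6591 = -25360
Option 1 (Y + 13, C − 51):
  D = 113
  Y = 122 + 13 = 135
  Q = 91
  M = 181 − 5·113 − 5·135 − 6·91 = -1605
  H = -58 + 3·135 + (-1605) = -1258
  C = 5 + 2·135 + 2·91 − 5·(-1258) (−51 from intervention) = 6696
  W = 46 + 2·113 + 6·135 − 4·6696 = -25702
Change in W: -25702 − (-25360) = -342

-342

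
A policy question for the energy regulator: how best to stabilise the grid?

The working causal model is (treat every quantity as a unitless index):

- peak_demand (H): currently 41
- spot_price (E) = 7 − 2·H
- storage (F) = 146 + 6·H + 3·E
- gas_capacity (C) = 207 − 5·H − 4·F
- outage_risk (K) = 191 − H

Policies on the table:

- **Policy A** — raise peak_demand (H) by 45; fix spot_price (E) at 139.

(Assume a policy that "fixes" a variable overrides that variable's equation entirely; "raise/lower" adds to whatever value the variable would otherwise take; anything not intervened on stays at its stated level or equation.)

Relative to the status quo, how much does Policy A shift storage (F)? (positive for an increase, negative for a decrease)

912

Baseline:
  H = 41
  E = 7 − 2·41 = -75
  F = 146 + 6·41 + 3·(-75) = 167
Policy A (H + 45, E := 139):
  H = 41 + 45 = 86
  E = 139
  F = 146 + 6·86 + 3·139 = 1079
Change in F: 1079 − 167 = 912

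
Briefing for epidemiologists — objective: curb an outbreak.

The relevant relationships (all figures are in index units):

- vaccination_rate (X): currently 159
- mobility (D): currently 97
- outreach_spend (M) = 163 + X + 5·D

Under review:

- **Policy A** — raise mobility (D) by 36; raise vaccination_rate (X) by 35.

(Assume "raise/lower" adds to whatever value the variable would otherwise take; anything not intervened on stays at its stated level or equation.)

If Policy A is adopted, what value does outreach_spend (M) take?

Policy A (D + 36, X + 35):
  X = 159 + 35 = 194
  D = 97 + 36 = 133
  M = 163 + 194 + 5·133 = 1022

1022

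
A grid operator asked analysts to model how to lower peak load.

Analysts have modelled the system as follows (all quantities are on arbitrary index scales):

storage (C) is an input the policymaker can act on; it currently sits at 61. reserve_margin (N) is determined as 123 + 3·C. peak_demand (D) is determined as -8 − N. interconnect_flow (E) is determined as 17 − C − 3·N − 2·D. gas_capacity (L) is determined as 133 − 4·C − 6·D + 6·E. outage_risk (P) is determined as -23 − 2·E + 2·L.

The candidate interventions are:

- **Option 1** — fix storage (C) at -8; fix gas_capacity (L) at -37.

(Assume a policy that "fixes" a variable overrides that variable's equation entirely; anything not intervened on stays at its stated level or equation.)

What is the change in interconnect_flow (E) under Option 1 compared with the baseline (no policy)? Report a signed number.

276

Baseline:
  C = 61
  N = 123 + 3·61 = 306
  D = -8 − 306 = -314
  E = 17 − 61 − 3·306 − 2·(-314) = -334
Option 1 (C := -8, L := -37):
  C = -8
  N = 123 + 3·(-8) = 99
  D = -8 − 99 = -107
  E = 17 − (-8) − 3·99 − 2·(-107) = -58
Change in E: -58 − (-334) = 276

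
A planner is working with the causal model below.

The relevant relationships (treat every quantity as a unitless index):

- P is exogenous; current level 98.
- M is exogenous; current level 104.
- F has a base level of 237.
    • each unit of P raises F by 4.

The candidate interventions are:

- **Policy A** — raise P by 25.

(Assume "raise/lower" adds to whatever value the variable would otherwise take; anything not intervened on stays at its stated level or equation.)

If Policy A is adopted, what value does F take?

729

Policy A (P + 25):
  P = 98 + 25 = 123
  F = 237 + 4·123 = 729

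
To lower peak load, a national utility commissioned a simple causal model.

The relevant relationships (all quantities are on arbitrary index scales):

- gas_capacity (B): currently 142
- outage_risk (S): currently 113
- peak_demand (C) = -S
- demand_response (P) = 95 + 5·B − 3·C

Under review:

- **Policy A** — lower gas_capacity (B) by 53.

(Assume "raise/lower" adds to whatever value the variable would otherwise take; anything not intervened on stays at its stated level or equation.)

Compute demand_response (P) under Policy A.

879

Policy A (B − 53):
  B = 142 − 53 = 89
  S = 113
  C = 0 − 113 = -113
  P = 95 + 5·89 − 3·(-113) = 879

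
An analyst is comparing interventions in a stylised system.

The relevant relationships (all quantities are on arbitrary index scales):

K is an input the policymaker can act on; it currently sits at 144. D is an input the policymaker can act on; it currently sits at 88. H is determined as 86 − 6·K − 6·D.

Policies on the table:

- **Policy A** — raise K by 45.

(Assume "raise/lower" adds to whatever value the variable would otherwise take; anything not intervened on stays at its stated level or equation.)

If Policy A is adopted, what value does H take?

-1576

Policy A (K + 45):
  K = 144 + 45 = 189
  D = 88
  H = 86 − 6·189 − 6·88 = -1576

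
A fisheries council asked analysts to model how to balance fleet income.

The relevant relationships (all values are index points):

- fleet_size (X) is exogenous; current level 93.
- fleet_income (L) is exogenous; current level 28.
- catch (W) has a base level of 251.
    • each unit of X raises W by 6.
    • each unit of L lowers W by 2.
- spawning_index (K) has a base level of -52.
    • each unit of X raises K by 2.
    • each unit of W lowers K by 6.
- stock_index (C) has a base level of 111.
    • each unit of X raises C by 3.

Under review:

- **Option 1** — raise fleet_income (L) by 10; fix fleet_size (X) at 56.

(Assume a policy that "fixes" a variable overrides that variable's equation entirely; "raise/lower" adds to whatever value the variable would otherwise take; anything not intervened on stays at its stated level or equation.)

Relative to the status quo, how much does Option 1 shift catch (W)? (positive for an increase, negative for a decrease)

Baseline:
  X = 93
  L = 28
  W = 251 + 6·93 − 2·28 = 753
Option 1 (L + 10, X := 56):
  X = 56
  L = 28 + 10 = 38
  W = 251 + 6·56 − 2·38 = 511
Change in W: 511 − 753 = -242

-242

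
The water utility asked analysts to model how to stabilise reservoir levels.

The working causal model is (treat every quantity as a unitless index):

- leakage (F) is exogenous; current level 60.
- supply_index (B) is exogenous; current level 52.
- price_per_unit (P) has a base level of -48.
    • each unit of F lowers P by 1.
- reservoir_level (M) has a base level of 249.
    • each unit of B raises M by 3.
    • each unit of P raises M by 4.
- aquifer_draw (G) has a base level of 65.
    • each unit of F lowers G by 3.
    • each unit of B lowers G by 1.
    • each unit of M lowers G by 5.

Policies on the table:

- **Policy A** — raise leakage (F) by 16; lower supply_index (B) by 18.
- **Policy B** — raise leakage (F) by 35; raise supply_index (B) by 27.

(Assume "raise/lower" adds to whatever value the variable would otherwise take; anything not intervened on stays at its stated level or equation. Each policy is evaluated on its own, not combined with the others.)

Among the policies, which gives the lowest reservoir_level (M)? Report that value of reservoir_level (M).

Policy A (F + 16, B − 18):
  F = 60 + 16 = 76
  B = 52 − 18 = 34
  P = -48 − 76 = -124
  M = 249 + 3·34 + 4·(-124) = -145
Policy B (F + 35, B + 27):
  F = 60 + 35 = 95
  B = 52 + 27 = 79
  P = -48 − 95 = -143
  M = 249 + 3·79 + 4·(-143) = -86
Comparing — Policy A: M=-145, Policy B: M=-86. Lowest is -145 (Policy A).

-145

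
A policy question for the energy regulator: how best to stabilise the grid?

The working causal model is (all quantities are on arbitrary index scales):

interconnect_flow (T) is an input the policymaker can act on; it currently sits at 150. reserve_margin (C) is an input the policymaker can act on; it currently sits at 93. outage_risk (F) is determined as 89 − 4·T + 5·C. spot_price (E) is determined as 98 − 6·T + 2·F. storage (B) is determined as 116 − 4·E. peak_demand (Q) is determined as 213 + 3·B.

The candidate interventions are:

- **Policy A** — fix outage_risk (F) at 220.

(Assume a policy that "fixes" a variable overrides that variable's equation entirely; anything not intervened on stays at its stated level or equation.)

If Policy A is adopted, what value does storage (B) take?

1564

Policy A (F := 220):
  T = 150
  C = 93
  F = 220
  E = 98 − 6·150 + 2·220 = -362
  B = 116 − 4·(-362) = 1564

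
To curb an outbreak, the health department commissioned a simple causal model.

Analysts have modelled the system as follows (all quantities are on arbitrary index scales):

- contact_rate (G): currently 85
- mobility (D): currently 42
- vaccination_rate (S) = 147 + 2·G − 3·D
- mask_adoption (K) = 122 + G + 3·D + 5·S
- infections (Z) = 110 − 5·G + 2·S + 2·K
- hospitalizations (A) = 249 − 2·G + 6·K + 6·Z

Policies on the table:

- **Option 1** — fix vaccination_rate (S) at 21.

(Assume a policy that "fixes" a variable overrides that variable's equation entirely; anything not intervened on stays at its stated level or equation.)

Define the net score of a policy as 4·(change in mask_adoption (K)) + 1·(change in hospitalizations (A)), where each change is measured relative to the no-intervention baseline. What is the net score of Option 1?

-20740

Baseline:
  G = 85
  D = 42
  S = 147 + 2·85 − 3·42 = 191
  K = 122 + 85 + 3·42 + 5·191 = 1288
  Z = 110 − 5·85 + 2·191 + 2·1288 = 2643
  A = 249 − 2·85 + 6·1288 + 6·2643 = 23665
Option 1 (S := 21):
  G = 85
  D = 42
  S = 21
  K = 122 + 85 + 3·42 + 5·21 = 438
  Z = 110 − 5·85 + 2·21 + 2·438 = 603
  A = 249 − 2·85 + 6·438 + 6·603 = 6325
ΔK = 438 − 1288 = -850; ΔA = 6325 − 23665 = -17340
Score = 4·(-850) + 1·(-17340) = -20740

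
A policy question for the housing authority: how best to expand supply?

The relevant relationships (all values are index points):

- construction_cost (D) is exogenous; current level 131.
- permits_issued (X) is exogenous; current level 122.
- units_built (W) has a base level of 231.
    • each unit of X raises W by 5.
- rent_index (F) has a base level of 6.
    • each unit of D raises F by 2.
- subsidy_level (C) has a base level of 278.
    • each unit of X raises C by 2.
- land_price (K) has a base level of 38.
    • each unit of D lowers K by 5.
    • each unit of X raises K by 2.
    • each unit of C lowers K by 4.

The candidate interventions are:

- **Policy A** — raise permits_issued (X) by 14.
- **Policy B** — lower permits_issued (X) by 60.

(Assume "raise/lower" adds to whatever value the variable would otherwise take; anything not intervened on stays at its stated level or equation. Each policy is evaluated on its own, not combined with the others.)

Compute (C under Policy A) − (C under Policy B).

148

Policy A (X + 14):
  X = 122 + 14 = 136
  C = 278 + 2·136 = 550
Policy B (X − 60):
  X = 122 − 60 = 62
  C = 278 + 2·62 = 402
C: 550 − 402 = 148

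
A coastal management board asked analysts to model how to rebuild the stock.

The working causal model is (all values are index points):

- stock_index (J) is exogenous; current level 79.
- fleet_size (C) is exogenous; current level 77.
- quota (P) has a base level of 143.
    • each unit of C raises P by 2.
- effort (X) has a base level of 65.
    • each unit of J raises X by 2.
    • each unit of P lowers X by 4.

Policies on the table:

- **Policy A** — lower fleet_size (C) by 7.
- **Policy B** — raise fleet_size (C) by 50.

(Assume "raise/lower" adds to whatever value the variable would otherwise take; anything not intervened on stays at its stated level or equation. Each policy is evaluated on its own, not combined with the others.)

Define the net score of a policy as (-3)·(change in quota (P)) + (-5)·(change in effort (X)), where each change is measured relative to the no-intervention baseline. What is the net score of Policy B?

1700

Baseline:
  J = 79
  C = 77
  P = 143 + 2·77 = 297
  X = 65 + 2·79 − 4·297 = -965
Policy B (C + 50):
  J = 79
  C = 77 + 50 = 127
  P = 143 + 2·127 = 397
  X = 65 + 2·79 − 4·397 = -1365
ΔP = 397 − 297 = 100; ΔX = -1365 − (-965) = -400
Score = (-3)·100 + (-5)·(-400) = 1700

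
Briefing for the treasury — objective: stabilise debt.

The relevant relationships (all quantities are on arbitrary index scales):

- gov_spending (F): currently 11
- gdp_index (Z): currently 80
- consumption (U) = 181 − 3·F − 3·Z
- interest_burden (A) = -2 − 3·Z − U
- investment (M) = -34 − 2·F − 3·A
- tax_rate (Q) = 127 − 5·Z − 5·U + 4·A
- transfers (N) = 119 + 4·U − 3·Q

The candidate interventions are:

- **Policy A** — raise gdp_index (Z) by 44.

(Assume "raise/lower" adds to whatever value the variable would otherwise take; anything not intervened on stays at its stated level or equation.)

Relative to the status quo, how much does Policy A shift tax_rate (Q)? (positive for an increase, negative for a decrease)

Baseline:
  F = 11
  Z = 80
  U = 181 − 3·11 − 3·80 = -92
  A = -2 − 3·80 − (-92) = -150
  Q = 127 − 5·80 − 5·(-92) + 4·(-150) = -413
Policy A (Z + 44):
  F = 11
  Z = 80 + 44 = 124
  U = 181 − 3·11 − 3·124 = -224
  A = -2 − 3·124 − (-224) = -150
  Q = 127 − 5·124 − 5·(-224) + 4·(-150) = 27
Change in Q: 27 − (-413) = 440

440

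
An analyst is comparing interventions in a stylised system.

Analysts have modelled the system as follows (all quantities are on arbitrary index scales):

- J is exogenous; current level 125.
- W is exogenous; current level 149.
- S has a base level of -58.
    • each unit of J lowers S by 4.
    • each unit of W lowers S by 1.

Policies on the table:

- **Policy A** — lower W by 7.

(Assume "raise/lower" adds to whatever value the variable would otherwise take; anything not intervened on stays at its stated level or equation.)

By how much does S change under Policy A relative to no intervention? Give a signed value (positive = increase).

Baseline:
  J = 125
  W = 149
  S = -58 − 4·125 − 149 = -707
Policy A (W − 7):
  J = 125
  W = 149 − 7 = 142
  S = -58 − 4·125 − 142 = -700
Change in S: -700 − (-707) = 7

7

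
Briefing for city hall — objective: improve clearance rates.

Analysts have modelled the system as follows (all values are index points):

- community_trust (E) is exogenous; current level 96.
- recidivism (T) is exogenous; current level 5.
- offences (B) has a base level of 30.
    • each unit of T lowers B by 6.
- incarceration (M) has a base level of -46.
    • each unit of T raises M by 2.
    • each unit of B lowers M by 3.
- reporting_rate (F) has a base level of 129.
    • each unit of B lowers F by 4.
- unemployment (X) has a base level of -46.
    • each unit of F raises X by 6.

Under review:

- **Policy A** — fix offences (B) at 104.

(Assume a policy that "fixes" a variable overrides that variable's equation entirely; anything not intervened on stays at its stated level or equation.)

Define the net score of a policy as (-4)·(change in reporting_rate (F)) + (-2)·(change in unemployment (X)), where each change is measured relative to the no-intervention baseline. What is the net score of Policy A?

6656

Baseline:
  T = 5
  B = 30 − 6·5 = 0
  F = 129 − 4·0 = 129
  X = -46 + 6·129 = 728
Policy A (B := 104):
  T = 5
  B = 104
  F = 129 − 4·104 = -287
  X = -46 + 6·(-287) = -1768
ΔF = -287 − 129 = -416; ΔX = -1768 − 728 = -2496
Score = (-4)·(-416) + (-2)·(-2496) = 6656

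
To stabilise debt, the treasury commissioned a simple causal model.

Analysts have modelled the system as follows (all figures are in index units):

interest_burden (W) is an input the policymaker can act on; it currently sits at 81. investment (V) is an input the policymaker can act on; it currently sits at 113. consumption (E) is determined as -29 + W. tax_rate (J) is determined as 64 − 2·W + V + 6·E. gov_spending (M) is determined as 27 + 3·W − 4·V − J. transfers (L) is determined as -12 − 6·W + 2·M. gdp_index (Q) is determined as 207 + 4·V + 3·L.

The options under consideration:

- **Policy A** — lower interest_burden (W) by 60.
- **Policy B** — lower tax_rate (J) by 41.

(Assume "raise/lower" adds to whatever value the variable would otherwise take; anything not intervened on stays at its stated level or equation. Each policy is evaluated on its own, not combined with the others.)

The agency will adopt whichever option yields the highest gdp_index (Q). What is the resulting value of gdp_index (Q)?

Policy A (W − 60):
  W = 81 − 60 = 21
  V = 113
  E = -29 + 21 = -8
  J = 64 − 2·21 + 113 + 6·(-8) = 87
  M = 27 + 3·21 − 4·113 − 87 = -449
  L = -12 − 6·21 + 2·(-449) = -1036
  Q = 207 + 4·113 + 3·(-1036) = -2449
Policy B (J − 41):
  W = 81
  V = 113
  E = -29 + 81 = 52
  J = 64 − 2·81 + 113 + 6·52 (−41 from intervention) = 286
  M = 27 + 3·81 − 4·113 − 286 = -468
  L = -12 − 6·81 + 2·(-468) = -1434
  Q = 207 + 4·113 + 3·(-1434) = -3643
Comparing — Policy A: Q=-2449, Policy B: Q=-3643. Highest is -2449 (Policy A).

-2449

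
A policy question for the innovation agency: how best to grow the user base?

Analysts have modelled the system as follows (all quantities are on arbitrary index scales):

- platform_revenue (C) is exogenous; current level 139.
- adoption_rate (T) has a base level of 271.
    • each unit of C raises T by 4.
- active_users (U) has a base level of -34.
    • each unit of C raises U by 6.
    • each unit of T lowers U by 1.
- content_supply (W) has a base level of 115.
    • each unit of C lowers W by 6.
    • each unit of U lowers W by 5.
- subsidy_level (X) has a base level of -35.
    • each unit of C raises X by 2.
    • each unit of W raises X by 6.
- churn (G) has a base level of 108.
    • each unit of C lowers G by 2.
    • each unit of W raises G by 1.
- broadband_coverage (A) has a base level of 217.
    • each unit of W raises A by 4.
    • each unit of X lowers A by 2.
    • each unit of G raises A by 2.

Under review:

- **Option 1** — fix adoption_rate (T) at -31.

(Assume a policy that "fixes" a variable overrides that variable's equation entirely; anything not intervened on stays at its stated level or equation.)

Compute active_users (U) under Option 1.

831

Option 1 (T := -31):
  C = 139
  T = -31
  U = -34 + 6·139 − (-31) = 831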